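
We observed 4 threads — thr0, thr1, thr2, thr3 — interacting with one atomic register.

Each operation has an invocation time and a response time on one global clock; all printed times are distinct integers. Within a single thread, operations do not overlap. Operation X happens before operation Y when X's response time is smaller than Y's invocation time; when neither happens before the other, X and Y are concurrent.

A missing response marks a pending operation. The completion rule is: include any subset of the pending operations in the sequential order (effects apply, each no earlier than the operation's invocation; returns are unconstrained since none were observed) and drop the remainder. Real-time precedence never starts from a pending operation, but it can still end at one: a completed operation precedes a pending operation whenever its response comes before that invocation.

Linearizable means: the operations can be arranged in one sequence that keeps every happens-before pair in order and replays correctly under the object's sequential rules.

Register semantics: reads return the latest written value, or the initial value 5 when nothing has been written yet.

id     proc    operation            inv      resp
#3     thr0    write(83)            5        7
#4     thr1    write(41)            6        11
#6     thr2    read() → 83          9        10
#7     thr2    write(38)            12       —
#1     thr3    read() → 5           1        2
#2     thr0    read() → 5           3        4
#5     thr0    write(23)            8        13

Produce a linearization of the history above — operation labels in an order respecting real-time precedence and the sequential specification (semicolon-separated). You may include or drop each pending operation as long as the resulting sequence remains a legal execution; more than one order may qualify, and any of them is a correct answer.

#1; #2; #3; #6; #4; #5

step 1: #1 read() → 5 — value 5
step 2: #2 read() → 5 — value 5
step 3: #3 write(83) — value 83
step 4: #6 read() → 83 — value 83
step 5: #4 write(41) — value 41
step 6: #5 write(23) — value 23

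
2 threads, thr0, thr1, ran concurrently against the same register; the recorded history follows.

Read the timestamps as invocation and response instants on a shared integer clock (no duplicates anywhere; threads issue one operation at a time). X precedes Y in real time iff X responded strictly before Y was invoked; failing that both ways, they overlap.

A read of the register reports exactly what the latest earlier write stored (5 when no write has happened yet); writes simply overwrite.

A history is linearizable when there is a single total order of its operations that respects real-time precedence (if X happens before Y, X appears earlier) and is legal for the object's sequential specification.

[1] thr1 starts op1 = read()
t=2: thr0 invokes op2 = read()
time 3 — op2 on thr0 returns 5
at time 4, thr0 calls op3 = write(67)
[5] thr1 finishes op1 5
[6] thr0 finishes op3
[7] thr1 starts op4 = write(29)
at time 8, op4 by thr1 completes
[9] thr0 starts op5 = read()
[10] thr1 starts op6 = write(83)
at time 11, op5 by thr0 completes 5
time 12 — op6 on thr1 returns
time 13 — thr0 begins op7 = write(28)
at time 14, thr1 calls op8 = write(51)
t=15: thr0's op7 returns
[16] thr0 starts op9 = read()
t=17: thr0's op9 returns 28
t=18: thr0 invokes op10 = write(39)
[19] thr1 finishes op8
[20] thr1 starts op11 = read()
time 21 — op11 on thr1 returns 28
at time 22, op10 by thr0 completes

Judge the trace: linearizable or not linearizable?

not linearizable

prefix check: 1..10 passes, 1..11 fails once op5's time-11 response joins
real-time-consistent orders of the 5 completed operations: 3 — all fail the register replay
including or dropping the 1 pending operation (op6) in any combination fails
sample order op1, op2, op3, op4, op5 (pending dropped) stalls at step 5 — op5 read() → 5 has no legal effect
sample order op2, op1, op3, op4, op5 (pending dropped) stalls at step 5 — op5 read() → 5 has no legal effect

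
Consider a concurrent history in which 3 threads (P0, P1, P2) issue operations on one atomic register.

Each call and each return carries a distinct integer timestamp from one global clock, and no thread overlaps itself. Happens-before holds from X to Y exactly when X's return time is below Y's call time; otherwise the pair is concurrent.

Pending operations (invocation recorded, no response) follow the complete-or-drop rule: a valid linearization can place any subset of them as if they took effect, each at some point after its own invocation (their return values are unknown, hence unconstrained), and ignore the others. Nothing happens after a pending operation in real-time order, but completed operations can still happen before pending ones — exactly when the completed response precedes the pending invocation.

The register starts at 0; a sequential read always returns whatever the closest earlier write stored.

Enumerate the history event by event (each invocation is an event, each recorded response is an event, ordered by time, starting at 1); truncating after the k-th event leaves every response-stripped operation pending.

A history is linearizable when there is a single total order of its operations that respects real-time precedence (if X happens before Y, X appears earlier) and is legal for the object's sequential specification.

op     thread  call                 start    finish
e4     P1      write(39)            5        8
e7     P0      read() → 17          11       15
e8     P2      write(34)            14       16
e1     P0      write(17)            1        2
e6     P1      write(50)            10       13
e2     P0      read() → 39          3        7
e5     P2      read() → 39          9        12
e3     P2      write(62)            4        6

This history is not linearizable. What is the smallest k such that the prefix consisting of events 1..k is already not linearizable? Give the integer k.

one valid order for events 1..14 is e1, e3, e4, e2, e5, e6:
1. e1 write(17), leaving value 17
2. e3 write(62), leaving value 62
3. e4 write(39), leaving value 39
4. e2 read() → 39, leaving value 39
5. e5 read() → 39, leaving value 39
6. e6 write(50), leaving value 50
with event 15 included (e7 responding at time 15), all real-time-consistent orders fail
no completion choice of the 1 pending operation (e8) rescues it — every subset was tried
for example e1, e2, e3, e4, e5, e6, e7 (pending dropped) fails at step 2: e2 read() → 39 is not legal there
for example e1, e2, e3, e4, e5, e7, e6 (pending dropped) fails at step 2: e2 read() → 39 is not legal there

15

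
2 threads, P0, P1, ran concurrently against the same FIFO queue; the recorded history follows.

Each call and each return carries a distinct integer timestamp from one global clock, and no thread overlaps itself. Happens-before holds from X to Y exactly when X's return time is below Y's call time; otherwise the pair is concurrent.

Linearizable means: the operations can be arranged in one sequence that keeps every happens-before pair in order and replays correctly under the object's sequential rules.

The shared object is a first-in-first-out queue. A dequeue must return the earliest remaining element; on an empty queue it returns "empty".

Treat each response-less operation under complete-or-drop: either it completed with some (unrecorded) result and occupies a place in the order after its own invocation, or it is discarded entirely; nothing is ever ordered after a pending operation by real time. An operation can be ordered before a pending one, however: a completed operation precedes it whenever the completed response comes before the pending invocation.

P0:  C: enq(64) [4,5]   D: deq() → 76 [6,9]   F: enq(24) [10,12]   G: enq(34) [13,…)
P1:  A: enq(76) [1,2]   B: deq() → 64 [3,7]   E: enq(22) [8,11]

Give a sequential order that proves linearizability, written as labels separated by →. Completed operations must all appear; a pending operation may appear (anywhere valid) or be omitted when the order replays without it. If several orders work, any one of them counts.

A → C → D → B → E → F

1. A enq(76), leaving queue <76>
2. C enq(64), leaving queue <76,64>
3. D deq() → 76, leaving queue <64>
4. B deq() → 64, leaving queue <>
5. E enq(22), leaving queue <22>
6. F enq(24), leaving queue <22,24>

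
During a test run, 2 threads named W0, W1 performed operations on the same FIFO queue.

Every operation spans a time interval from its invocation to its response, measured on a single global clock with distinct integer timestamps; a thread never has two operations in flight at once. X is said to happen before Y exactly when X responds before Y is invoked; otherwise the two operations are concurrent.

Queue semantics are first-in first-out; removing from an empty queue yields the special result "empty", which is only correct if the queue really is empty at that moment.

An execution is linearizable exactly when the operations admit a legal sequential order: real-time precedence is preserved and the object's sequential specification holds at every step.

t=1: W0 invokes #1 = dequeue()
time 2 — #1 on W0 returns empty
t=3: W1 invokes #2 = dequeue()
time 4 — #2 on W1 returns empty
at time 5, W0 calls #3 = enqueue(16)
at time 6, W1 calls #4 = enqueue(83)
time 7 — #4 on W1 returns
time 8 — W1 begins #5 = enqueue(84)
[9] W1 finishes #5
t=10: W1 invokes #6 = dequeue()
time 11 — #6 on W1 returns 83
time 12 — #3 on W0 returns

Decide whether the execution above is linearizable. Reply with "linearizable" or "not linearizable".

linearizable

one valid linearization: #1, #2, #4, #3, #5, #6
after step 1 (#1 dequeue() → empty): queue <>
after step 2 (#2 dequeue() → empty): queue <>
after step 3 (#4 enqueue(83)): queue <83>
after step 4 (#3 enqueue(16)): queue <83,16>
after step 5 (#5 enqueue(84)): queue <83,16,84>
after step 6 (#6 dequeue() → 83): queue <16,84>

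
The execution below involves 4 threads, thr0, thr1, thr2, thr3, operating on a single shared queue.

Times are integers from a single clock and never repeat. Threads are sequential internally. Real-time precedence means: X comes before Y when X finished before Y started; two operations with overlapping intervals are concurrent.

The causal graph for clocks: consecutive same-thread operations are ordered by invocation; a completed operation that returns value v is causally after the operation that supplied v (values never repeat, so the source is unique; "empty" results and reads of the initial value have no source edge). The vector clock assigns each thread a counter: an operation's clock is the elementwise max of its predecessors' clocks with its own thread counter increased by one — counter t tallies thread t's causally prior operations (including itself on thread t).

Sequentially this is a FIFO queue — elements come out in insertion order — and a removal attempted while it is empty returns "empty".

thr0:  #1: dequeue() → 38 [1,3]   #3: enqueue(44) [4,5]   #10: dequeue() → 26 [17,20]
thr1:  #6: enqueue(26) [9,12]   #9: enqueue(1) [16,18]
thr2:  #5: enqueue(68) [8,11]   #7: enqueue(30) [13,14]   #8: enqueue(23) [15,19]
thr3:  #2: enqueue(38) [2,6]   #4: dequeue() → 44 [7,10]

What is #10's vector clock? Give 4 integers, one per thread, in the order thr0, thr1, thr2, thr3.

(3, 1, 0, 1)

invoked at 2, #2 has no predecessors; its own thr3 bump gives (0, 0, 0, 1)
invoked at 8, #5 has no predecessors; its own thr2 bump gives (0, 0, 1, 0)
invoked at 9, #6 has no predecessors; its own thr1 bump gives (0, 1, 0, 0)
#7 (invocation 13): componentwise max over VC(#5)=(0, 0, 1, 0), +1 at thr2, giving (0, 0, 2, 0)
#9 (invocation 16): componentwise max over VC(#6)=(0, 1, 0, 0), +1 at thr1, giving (0, 2, 0, 0)
#1 (invocation 1): componentwise max over VC(#2)=(0, 0, 0, 1), +1 at thr0, giving (1, 0, 0, 1)
#8 (invocation 15): componentwise max over VC(#7)=(0, 0, 2, 0), +1 at thr2, giving (0, 0, 3, 0)
#3 (invocation 4): componentwise max over VC(#1)=(1, 0, 0, 1), +1 at thr0, giving (2, 0, 0, 1)
#4 (invocation 7): componentwise max over VC(#2)=(0, 0, 0, 1), VC(#3)=(2, 0, 0, 1), +1 at thr3, giving (2, 0, 0, 2)
#10 (invocation 17): componentwise max over VC(#3)=(2, 0, 0, 1), VC(#6)=(0, 1, 0, 0), +1 at thr0, giving (3, 1, 0, 1)
target: VC(#10) = (3, 1, 0, 1)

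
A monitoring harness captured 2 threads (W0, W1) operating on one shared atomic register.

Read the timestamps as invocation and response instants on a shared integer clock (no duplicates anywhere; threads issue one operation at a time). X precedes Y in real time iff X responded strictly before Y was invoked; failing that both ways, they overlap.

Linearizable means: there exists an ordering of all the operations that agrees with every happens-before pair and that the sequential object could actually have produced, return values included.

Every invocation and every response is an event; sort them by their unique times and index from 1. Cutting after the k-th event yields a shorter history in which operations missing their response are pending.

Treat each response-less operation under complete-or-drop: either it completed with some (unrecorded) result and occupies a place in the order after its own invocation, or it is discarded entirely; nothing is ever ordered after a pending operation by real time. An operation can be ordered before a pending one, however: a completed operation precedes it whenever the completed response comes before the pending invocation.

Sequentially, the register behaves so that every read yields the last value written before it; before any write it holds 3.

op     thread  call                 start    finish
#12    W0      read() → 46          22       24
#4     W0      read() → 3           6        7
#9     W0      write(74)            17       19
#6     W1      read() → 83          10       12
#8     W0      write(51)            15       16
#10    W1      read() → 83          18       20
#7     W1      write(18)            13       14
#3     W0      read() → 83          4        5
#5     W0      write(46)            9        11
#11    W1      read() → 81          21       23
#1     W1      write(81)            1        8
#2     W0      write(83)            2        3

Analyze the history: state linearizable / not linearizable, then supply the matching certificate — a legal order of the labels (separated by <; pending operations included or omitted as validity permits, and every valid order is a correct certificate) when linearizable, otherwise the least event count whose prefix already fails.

the violation lands at event 7, #4's response at time 7: events 1..6 linearize, events 1..7 do not
one real-time candidate order over the 3 completed operations — the atomic register replay rejects it
include/drop combinations of the 1 pending operation (#1) were all tried; none helps
for example #2, #3, #4 (pending dropped) fails at step 3: #4 read() → 3 is not legal there

not linearizable — minimal violating prefix: 7 events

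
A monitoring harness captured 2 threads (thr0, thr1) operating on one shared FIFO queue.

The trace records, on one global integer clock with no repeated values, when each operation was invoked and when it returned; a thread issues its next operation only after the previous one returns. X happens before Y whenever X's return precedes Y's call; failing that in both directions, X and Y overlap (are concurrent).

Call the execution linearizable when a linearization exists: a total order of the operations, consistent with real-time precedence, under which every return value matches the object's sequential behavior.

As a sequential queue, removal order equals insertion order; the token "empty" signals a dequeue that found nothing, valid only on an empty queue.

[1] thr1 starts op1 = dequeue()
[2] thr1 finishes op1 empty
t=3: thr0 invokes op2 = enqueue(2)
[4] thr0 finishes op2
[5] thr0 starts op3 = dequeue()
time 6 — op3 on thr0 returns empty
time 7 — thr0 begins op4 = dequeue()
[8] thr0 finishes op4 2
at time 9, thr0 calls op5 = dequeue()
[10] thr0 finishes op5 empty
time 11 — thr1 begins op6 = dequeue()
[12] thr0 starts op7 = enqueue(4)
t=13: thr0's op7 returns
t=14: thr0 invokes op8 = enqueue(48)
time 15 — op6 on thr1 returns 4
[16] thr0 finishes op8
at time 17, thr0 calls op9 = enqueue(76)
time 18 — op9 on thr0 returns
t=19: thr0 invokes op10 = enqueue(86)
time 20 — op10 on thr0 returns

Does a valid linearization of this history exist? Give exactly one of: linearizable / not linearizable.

not linearizable

already the first 6 events (up to op3's response at time 6) admit no linearization; the first 5 still do
one real-time candidate order over the 3 completed operations — the FIFO queue replay rejects it
e.g. op1, op2, op3: illegal at step 3, since op3 dequeue() → empty cannot apply there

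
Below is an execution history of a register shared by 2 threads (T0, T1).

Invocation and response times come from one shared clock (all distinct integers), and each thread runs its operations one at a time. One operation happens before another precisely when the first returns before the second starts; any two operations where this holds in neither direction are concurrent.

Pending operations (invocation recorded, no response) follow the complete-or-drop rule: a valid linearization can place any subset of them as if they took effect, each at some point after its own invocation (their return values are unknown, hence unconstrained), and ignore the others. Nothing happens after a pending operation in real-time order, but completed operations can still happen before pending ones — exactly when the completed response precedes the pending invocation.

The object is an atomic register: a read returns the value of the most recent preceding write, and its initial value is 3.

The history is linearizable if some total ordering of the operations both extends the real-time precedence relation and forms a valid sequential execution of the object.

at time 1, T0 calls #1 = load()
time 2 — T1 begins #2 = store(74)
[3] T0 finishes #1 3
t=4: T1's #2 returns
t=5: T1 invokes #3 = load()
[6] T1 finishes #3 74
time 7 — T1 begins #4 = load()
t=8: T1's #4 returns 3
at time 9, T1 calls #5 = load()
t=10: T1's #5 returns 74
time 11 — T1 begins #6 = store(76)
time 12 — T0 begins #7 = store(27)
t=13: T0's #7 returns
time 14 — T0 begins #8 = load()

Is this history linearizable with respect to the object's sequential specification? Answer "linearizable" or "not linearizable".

through event 7 a valid linearization exists; event 8 (#4 responding at time 8) ends that
checked exhaustively: 2 real-time-consistent orders of 4 completed operations, zero legal register replays
for example #1, #2, #3, #4 fails at step 4: #4 load() → 3 is not legal there
for example #2, #1, #3, #4 fails at step 2: #1 load() → 3 is not legal there

not linearizable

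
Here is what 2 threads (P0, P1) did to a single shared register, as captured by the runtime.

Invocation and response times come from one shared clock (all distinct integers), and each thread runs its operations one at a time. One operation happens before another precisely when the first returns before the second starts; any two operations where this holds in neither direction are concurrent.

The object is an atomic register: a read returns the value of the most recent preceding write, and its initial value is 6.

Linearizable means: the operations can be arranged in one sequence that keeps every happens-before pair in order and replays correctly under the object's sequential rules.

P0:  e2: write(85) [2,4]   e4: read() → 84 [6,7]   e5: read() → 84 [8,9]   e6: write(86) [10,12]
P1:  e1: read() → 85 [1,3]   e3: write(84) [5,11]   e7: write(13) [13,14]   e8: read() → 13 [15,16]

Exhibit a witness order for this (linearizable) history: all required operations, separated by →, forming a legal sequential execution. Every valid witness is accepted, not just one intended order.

1. e2 write(85), leaving value 85
2. e1 read() → 85, leaving value 85
3. e3 write(84), leaving value 84
4. e4 read() → 84, leaving value 84
5. e5 read() → 84, leaving value 84
6. e6 write(86), leaving value 86
7. e7 write(13), leaving value 13
8. e8 read() → 13, leaving value 13

e2 → e1 → e3 → e4 → e5 → e6 → e7 → e8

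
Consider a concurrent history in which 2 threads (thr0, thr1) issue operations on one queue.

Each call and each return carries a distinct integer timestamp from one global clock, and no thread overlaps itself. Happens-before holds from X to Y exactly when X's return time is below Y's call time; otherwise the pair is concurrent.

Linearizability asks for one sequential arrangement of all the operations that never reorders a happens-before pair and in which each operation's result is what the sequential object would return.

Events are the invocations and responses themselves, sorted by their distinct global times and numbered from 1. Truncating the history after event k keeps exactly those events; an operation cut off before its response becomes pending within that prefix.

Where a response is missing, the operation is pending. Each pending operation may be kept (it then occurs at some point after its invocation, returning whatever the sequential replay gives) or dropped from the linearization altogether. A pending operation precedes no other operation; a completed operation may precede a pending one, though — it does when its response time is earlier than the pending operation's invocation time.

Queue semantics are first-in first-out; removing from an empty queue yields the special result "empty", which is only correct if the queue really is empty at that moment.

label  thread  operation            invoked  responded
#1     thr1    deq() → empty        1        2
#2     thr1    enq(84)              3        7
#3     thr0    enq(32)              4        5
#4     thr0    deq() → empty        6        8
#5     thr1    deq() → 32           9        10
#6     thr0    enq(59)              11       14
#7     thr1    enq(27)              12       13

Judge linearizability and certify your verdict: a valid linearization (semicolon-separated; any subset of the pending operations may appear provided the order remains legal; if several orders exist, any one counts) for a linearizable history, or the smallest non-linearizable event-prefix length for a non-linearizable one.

not linearizable — minimal violating prefix: 8 events

through event 7 a valid linearization exists; event 8 (#4 responding at time 8) ends that
4 completed operations, 3 real-time-consistent orders — every queue replay fails
take #1, #2, #3, #4: step 4 already fails, because #4 deq() → empty cannot occur there
take #1, #3, #2, #4: step 4 already fails, because #4 deq() → empty cannot occur there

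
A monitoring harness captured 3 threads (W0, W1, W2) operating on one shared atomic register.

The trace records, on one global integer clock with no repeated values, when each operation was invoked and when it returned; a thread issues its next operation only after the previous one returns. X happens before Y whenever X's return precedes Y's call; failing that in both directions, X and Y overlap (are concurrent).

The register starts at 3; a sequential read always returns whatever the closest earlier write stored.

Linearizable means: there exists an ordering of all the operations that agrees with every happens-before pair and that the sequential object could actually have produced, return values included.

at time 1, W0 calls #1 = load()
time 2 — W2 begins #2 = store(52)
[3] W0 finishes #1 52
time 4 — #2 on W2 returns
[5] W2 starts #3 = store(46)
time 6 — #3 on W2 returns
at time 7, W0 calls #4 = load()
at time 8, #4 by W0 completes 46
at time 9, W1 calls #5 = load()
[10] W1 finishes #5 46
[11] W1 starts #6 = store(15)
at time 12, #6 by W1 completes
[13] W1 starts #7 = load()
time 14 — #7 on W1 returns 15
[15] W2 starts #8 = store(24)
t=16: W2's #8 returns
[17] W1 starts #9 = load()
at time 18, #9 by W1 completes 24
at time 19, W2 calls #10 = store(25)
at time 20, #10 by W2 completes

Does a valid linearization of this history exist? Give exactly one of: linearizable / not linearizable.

linearizable

witness order: #2, #1, #3, #4, #5, #6, #7, #8, #9, #10
1. #2 store(52), leaving value 52
2. #1 load() → 52, leaving value 52
3. #3 store(46), leaving value 46
4. #4 load() → 46, leaving value 46
5. #5 load() → 46, leaving value 46
6. #6 store(15), leaving value 15
7. #7 load() → 15, leaving value 15
8. #8 store(24), leaving value 24
9. #9 load() → 24, leaving value 24
10. #10 store(25), leaving value 25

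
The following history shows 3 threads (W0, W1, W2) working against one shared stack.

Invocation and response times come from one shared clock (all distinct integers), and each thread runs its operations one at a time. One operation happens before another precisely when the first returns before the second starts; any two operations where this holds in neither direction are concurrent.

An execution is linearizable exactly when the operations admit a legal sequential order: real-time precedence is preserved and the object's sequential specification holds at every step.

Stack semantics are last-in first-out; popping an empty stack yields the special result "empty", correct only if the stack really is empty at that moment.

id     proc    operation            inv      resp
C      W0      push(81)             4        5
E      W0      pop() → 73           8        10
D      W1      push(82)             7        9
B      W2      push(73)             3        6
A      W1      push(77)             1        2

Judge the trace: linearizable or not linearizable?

linearizable

witness order: A, C, B, E, D
1. A push(77), leaving stack <77>
2. C push(81), leaving stack <77,81>
3. B push(73), leaving stack <77,81,73>
4. E pop() → 73, leaving stack <77,81>
5. D push(82), leaving stack <77,81,82>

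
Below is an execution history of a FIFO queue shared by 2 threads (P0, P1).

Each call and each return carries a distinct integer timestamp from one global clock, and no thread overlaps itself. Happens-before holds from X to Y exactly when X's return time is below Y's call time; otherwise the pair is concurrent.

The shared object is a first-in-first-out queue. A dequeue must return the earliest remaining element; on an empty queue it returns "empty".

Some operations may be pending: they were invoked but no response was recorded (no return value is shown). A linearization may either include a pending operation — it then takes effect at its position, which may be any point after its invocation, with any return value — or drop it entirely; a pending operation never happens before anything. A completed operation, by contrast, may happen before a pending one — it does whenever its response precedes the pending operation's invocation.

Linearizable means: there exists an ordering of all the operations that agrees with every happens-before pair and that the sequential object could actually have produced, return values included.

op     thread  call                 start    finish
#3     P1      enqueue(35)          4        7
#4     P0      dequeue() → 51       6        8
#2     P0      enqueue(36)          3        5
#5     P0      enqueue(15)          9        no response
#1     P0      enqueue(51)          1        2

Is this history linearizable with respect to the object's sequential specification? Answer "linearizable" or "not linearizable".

linearizable

one valid linearization: #1, #2, #3, #4
step 1: #1 enqueue(51) — queue <51>
step 2: #2 enqueue(36) — queue <51,36>
step 3: #3 enqueue(35) — queue <51,36,35>
step 4: #4 dequeue() → 51 — queue <36,35>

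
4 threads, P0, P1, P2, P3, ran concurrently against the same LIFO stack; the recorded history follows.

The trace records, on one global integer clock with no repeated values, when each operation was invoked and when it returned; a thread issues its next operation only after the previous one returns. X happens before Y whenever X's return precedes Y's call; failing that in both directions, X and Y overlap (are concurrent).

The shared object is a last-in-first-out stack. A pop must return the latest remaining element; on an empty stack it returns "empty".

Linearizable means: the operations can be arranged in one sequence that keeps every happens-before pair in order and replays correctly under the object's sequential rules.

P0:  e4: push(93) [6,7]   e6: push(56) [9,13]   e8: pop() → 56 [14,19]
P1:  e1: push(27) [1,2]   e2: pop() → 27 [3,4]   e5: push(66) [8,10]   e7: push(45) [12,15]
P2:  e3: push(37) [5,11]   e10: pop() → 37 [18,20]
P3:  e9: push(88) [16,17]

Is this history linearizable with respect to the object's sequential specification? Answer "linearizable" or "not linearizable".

not linearizable

events 1..19 are fine; event 20 — the response of e10 at time 20 — makes the prefix non-linearizable
every one of the 41 real-time-consistent orders over 10 completed LIFO stack ops fails the sequential spec
take e1, e2, e3, e4, e5, e6, e7, e8, e9, e10: step 8 already fails, because e8 pop() → 56 cannot occur there
take e1, e2, e3, e4, e5, e6, e7, e9, e8, e10: step 9 already fails, because e8 pop() → 56 cannot occur there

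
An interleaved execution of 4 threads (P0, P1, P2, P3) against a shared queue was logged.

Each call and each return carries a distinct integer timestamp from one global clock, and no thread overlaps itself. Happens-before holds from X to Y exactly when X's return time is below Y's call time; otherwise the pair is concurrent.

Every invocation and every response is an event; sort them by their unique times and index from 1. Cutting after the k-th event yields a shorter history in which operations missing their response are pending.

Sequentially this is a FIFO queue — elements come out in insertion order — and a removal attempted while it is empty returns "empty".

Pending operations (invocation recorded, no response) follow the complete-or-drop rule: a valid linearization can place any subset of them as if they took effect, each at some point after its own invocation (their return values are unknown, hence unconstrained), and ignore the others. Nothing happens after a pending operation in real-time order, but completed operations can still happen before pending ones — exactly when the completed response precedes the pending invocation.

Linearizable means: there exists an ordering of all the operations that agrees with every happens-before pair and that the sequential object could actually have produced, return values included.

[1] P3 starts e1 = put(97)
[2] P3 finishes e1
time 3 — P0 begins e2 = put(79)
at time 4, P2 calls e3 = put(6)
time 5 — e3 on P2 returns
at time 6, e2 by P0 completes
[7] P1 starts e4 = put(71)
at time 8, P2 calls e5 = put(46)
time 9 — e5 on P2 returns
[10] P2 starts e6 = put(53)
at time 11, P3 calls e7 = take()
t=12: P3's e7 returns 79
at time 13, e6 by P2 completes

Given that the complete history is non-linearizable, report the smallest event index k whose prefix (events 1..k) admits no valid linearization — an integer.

12

a valid linearization of events 1..11 exists, for instance e1, e2, e3, e4, e5:
after step 1 (e1 put(97)): queue <97>
after step 2 (e2 put(79)): queue <97,79>
after step 3 (e3 put(6)): queue <97,79,6>
after step 4 (e4 put(71) (pending, included)): queue <97,79,6,71>
after step 5 (e5 put(46)): queue <97,79,6,71,46>
with event 12 included (e7 responding at time 12), all real-time-consistent orders fail
completion choices over the 2 pending operations (e4, e6) were checked; none helps
e.g. e1, e2, e3, e5, e7 (pending dropped): illegal at step 5, since e7 take() → 79 cannot apply there
e.g. e1, e3, e2, e5, e7 (pending dropped): illegal at step 5, since e7 take() → 79 cannot apply there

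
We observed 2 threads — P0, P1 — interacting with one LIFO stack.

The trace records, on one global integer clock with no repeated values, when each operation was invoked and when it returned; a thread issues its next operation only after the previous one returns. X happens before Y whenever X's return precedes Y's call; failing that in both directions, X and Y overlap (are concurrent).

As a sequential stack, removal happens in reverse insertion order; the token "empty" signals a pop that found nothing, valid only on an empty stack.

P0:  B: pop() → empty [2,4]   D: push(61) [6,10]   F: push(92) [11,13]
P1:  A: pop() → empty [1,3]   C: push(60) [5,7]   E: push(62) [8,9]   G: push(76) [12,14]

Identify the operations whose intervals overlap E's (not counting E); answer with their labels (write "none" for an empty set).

D

E spans [8,9]; an op avoiding the whole window 8..9 is ordered, any other is concurrent
A [1,3]: before
B [2,4]: before
C [5,7]: before
D [6,10]: concurrent
F [11,13]: after
G [12,14]: after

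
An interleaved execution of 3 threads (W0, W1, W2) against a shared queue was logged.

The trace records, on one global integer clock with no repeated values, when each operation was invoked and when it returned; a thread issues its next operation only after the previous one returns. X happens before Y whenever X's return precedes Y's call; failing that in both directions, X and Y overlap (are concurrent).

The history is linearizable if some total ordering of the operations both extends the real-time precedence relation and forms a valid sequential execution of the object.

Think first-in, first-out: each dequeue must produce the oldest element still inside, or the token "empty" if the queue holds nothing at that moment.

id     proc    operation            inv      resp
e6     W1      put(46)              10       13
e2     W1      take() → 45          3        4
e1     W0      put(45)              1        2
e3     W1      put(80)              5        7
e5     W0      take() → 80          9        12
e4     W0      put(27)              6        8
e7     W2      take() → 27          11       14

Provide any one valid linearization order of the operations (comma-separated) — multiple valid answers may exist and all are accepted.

1. e1 put(45), leaving queue <45>
2. e2 take() → 45, leaving queue <>
3. e3 put(80), leaving queue <80>
4. e4 put(27), leaving queue <80,27>
5. e5 take() → 80, leaving queue <27>
6. e6 put(46), leaving queue <27,46>
7. e7 take() → 27, leaving queue <46>

e1, e2, e3, e4, e5, e6, e7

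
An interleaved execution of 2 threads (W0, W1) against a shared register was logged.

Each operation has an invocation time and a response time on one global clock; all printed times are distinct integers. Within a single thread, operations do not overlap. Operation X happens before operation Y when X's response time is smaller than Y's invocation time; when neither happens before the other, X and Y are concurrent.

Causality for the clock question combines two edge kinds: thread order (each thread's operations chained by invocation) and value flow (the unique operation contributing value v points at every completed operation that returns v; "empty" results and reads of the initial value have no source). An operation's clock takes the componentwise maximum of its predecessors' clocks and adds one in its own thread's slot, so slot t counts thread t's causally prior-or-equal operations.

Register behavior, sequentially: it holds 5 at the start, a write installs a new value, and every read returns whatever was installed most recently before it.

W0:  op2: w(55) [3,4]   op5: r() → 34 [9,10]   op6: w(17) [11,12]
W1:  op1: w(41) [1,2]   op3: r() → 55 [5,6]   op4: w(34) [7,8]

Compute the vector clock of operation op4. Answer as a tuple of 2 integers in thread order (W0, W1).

no predecessors for op1 (invoked 1): W1 increments from zero → (0, 1)
no predecessors for op2 (invoked 3): W0 increments from zero → (1, 0)
VC(op3, invoked at 5): max of VC(op1)=(0, 1), VC(op2)=(1, 0), then +1 on thread W1 → (1, 2)
VC(op4, invoked at 7): max of VC(op3)=(1, 2), then +1 on thread W1 → (1, 3)
VC(op5, invoked at 9): max of VC(op2)=(1, 0), VC(op4)=(1, 3), then +1 on thread W0 → (2, 3)
VC(op6, invoked at 11): max of VC(op5)=(2, 3), then +1 on thread W0 → (3, 3)
target: VC(op4) = (1, 3)

(1, 3)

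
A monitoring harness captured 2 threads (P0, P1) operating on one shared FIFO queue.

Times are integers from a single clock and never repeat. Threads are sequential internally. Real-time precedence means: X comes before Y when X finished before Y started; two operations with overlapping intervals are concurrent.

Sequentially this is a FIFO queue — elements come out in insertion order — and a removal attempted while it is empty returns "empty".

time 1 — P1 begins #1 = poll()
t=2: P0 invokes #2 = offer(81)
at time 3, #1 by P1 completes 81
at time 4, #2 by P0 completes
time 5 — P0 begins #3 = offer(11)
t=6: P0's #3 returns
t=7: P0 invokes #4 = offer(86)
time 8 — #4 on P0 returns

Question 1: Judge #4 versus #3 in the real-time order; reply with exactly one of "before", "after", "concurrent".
#4 spans [7,8], #3 spans [5,6]
resp(#3)=6 < inv(#4)=7

after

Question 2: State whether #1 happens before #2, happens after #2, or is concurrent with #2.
#1 spans [1,3], #2 spans [2,4]
the intervals overlap in both directions

concurrent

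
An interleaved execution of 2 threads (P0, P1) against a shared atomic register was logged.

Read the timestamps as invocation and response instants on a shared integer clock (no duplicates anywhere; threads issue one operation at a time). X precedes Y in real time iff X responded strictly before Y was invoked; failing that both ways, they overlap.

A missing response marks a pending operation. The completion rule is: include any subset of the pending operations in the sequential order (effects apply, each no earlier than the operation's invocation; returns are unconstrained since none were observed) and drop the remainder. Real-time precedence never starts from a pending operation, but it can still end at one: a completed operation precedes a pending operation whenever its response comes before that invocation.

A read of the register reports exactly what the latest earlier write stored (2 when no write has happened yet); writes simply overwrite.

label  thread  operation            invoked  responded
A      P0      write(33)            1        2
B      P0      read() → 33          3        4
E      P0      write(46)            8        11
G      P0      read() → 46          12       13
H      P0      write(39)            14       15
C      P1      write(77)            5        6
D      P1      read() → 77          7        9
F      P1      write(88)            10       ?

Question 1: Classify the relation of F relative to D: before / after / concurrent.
Answer: after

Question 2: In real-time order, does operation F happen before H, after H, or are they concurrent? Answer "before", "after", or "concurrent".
Answer: concurrent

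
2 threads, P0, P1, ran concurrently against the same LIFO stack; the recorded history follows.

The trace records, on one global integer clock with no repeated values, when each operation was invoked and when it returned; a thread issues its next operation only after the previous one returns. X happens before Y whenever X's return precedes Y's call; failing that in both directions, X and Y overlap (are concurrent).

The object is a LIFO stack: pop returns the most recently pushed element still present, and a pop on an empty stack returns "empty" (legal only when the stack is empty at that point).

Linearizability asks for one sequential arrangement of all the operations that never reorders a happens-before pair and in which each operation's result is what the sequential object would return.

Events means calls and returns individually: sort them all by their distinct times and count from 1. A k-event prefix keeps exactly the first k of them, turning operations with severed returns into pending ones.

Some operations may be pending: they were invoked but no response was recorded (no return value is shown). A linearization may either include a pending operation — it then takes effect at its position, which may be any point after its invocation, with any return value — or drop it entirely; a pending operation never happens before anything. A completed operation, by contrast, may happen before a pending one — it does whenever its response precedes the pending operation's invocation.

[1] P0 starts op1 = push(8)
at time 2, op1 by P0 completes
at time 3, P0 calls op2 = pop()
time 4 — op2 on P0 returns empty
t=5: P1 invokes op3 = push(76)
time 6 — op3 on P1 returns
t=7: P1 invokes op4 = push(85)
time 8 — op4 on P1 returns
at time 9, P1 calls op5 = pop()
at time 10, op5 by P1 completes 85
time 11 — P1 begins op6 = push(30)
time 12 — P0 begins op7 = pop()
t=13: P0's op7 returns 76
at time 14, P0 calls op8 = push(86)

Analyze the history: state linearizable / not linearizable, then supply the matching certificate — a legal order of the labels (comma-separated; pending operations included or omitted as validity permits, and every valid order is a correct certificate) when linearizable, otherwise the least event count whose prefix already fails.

the violation lands at event 4, op2's response at time 4: events 1..3 linearize, events 1..4 do not
the sole real-time-consistent order of 2 completed operations fails the LIFO stack replay
take op1, op2: step 2 already fails, because op2 pop() → empty cannot occur there

not linearizable — minimal violating prefix: 4 events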